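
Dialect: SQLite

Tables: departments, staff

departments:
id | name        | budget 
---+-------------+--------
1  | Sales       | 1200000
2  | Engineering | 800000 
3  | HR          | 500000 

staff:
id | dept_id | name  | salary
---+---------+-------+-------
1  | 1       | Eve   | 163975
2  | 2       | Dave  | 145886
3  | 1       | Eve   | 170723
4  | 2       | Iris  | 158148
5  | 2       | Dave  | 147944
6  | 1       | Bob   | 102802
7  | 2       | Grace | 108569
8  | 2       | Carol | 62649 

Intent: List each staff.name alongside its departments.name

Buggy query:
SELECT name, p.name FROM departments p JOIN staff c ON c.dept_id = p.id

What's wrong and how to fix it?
Bug: Both tables have a 'name' column; the unqualified reference is ambiguous

Fix: Prefix ambiguous columns with the table alias

Corrected query:
SELECT c.name, p.name FROM departments p JOIN staff c ON c.dept_id = p.id

Result:
name  | name       
------+------------
Eve   | Sales      
Dave  | Engineering
Eve   | Sales      
Iris  | Engineering
Dave  | Engineering
Bob   | Sales      
Grace | Engineering
Carol | Engineering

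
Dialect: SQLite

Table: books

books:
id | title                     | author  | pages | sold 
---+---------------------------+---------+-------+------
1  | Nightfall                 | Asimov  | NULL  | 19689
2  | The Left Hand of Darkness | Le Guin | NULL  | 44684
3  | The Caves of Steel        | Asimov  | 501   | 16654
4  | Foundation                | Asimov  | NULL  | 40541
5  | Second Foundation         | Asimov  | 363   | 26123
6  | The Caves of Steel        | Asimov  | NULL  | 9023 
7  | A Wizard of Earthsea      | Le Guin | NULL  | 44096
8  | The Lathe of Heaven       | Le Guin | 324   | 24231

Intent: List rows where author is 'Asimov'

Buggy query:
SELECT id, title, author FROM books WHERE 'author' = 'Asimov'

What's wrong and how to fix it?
Bug: Single quotes denote string literals in SQL; the column name is being compared as a constant string

Fix: Remove the quotes around the column name (or use double quotes for an identifier)

Corrected query:
SELECT id, title, author FROM books WHERE author = 'Asimov'

Result:
id | title              | author
---+--------------------+-------
1  | Nightfall          | Asimov
3  | The Caves of Steel | Asimov
4  | Foundation         | Asimov
5  | Second Foundation  | Asimov
6  | The Caves of Steel | Asimov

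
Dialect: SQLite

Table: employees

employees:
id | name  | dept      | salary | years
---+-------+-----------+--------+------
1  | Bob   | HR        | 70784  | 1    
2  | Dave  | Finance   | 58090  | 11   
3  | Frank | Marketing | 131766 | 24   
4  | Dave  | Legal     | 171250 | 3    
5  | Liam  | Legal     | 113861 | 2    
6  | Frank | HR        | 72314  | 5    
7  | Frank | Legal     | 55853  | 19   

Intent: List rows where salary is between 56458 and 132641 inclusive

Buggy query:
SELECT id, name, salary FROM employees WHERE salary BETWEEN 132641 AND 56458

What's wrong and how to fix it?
Bug: BETWEEN expects the lower bound first; with 132641 AND 56458 the range is empty

Fix: Swap the bounds so the smaller value comes first

Corrected query:
SELECT id, name, salary FROM employees WHERE salary BETWEEN 56458 AND 132641

Result:
id | name  | salary
---+-------+-------
1  | Bob   | 70784 
2  | Dave  | 58090 
3  | Frank | 131766
5  | Liam  | 113861
6  | Frank | 72314 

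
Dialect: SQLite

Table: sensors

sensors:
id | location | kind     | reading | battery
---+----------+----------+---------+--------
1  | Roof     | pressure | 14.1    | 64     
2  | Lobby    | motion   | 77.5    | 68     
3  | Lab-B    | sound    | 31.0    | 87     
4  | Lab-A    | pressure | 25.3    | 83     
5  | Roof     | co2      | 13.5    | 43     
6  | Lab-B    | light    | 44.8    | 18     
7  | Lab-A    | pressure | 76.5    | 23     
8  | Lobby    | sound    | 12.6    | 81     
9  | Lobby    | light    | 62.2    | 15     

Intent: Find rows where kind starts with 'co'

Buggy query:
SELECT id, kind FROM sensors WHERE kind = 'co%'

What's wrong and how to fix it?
Bug: '=' compares the literal string including the % character; pattern matching needs LIKE

Fix: Use LIKE for wildcard pattern matching

Corrected query:
SELECT id, kind FROM sensors WHERE kind LIKE 'co%'

Result:
id | kind
---+-----
5  | co2 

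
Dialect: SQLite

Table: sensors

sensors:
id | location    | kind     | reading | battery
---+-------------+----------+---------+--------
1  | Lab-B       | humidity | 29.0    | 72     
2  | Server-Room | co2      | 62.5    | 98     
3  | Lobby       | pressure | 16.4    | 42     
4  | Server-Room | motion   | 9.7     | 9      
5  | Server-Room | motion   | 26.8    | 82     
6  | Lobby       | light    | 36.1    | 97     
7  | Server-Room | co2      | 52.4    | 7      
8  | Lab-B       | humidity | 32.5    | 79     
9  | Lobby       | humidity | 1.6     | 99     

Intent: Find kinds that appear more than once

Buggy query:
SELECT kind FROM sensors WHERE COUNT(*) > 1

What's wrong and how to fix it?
Bug: COUNT(*) is an aggregate and cannot be used in WHERE

Fix: GROUP BY kind, then filter groups with HAVING COUNT(*) > 1

Corrected query:
SELECT kind FROM sensors GROUP BY kind HAVING COUNT(*) > 1

Result:
kind    
--------
co2     
humidity
motion  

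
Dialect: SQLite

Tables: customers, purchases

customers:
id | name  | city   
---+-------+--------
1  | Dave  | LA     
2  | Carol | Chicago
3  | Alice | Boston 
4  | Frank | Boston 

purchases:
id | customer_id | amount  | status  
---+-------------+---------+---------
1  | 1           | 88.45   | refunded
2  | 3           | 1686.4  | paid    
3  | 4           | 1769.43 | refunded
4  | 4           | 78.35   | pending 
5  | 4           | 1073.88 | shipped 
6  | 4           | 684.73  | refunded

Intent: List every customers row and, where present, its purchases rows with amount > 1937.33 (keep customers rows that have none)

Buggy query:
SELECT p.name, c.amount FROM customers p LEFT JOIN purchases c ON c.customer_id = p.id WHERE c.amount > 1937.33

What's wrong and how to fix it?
Bug: Filtering c.amount in WHERE discards the NULL rows produced by LEFT JOIN, turning it into an inner join

Fix: Move the right-table condition into the ON clause so unmatched parents are kept

Corrected query:
SELECT p.name, c.amount FROM customers p LEFT JOIN purchases c ON c.customer_id = p.id AND c.amount > 1937.33

Result:
name  | amount
------+-------
Dave  | NULL  
Carol | NULL  
Alice | NULL  
Frank | NULL  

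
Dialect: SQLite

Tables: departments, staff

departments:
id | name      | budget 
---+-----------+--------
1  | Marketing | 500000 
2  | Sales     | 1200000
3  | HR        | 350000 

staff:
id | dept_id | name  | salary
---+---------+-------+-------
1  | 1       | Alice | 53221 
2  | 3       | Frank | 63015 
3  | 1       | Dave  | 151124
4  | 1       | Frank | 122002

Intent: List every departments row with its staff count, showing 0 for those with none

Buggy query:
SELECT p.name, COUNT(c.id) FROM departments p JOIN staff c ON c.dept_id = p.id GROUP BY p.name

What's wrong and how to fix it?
Bug: An inner join excludes parents with zero children

Fix: Use LEFT JOIN so parents without children still appear (COUNT(c.id) gives 0)

Corrected query:
SELECT p.name, COUNT(c.id) FROM departments p LEFT JOIN staff c ON c.dept_id = p.id GROUP BY p.name

Result:
name      | COUNT(c.id)
----------+------------
HR        | 1          
Marketing | 3          
Sales     | 0          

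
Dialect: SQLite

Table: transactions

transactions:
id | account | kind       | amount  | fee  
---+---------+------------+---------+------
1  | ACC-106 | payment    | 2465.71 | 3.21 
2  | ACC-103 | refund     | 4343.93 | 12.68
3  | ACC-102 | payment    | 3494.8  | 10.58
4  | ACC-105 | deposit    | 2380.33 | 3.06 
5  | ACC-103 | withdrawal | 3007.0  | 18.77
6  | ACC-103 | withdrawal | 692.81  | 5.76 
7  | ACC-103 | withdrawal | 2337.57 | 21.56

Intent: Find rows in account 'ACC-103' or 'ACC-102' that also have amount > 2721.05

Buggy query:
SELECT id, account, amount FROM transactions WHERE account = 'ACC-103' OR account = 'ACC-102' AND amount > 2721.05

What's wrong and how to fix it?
Bug: Without parentheses, AND is evaluated before OR, so the amount filter only applies to the 'ACC-102' branch

Fix: Add parentheses around the OR so the AND applies to both alternatives

Corrected query:
SELECT id, account, amount FROM transactions WHERE (account = 'ACC-103' OR account = 'ACC-102') AND amount > 2721.05

Result:
id | account | amount 
---+---------+--------
2  | ACC-103 | 4343.93
3  | ACC-102 | 3494.8 
5  | ACC-103 | 3007   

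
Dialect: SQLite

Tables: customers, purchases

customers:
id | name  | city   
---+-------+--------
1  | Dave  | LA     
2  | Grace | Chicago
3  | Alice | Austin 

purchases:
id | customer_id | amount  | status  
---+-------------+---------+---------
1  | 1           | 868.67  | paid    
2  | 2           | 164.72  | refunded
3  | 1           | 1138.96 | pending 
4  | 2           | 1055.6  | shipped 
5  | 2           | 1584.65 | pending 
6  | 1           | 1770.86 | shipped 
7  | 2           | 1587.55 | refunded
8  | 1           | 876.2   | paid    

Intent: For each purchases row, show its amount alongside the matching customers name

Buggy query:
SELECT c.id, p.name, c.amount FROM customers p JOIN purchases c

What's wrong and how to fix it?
Bug: Missing join condition: each purchases row is matched to all customers rows instead of just its own

Fix: Add ON c.customer_id = p.id to the JOIN

Corrected query:
SELECT c.id, p.name, c.amount FROM customers p JOIN purchases c ON c.customer_id = p.id

Result:
id | name  | amount 
---+-------+--------
1  | Dave  | 868.67 
2  | Grace | 164.72 
3  | Dave  | 1138.96
4  | Grace | 1055.6 
5  | Grace | 1584.65
6  | Dave  | 1770.86
7  | Grace | 1587.55
8  | Dave  | 876.2  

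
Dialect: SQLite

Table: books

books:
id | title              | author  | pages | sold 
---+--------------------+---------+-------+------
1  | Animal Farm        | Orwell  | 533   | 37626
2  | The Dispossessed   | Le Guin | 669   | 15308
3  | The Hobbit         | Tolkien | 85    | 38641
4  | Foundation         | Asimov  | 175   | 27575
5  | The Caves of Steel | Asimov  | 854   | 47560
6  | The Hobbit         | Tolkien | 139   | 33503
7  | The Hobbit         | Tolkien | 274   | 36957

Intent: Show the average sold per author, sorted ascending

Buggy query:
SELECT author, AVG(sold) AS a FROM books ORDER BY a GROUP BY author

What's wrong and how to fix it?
Bug: ORDER BY appears before GROUP BY; SQL clause order requires GROUP BY first

Fix: Reorder: SELECT … FROM … GROUP BY … ORDER BY …

Corrected query:
SELECT author, AVG(sold) AS a FROM books GROUP BY author ORDER BY a

Result:
author  | a      
--------+--------
Le Guin | 15308  
Tolkien | 36367  
Asimov  | 37567.5
Orwell  | 37626  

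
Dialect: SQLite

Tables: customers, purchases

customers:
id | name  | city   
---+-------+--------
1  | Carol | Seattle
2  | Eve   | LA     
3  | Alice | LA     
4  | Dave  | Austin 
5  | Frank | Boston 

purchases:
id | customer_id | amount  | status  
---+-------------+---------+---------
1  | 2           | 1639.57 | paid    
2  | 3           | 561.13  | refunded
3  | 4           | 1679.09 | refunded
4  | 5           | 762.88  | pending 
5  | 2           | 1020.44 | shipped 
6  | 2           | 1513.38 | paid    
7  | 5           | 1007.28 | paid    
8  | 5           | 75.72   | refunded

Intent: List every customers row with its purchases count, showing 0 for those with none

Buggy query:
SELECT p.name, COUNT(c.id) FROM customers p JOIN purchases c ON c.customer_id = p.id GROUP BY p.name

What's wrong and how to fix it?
Bug: An inner join excludes parents with zero children

Fix: Use LEFT JOIN so parents without children still appear (COUNT(c.id) gives 0)

Corrected query:
SELECT p.name, COUNT(c.id) FROM customers p LEFT JOIN purchases c ON c.customer_id = p.id GROUP BY p.name

Result:
name  | COUNT(c.id)
------+------------
Alice | 1          
Carol | 0          
Dave  | 1          
Eve   | 3          
Frank | 3          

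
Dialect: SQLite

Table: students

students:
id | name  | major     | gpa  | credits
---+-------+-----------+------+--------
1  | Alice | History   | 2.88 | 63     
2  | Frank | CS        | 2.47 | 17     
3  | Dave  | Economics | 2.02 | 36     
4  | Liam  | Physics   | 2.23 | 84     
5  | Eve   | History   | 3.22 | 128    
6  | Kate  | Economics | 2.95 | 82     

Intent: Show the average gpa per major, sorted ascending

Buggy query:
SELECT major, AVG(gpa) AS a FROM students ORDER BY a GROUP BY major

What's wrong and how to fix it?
Bug: GROUP BY must precede ORDER BY

Fix: Move ORDER BY to the end, after GROUP BY

Corrected query:
SELECT major, AVG(gpa) AS a FROM students GROUP BY major ORDER BY a

Result:
major     | a    
----------+------
Physics   | 2.23 
CS        | 2.47 
Economics | 2.485
History   | 3.05 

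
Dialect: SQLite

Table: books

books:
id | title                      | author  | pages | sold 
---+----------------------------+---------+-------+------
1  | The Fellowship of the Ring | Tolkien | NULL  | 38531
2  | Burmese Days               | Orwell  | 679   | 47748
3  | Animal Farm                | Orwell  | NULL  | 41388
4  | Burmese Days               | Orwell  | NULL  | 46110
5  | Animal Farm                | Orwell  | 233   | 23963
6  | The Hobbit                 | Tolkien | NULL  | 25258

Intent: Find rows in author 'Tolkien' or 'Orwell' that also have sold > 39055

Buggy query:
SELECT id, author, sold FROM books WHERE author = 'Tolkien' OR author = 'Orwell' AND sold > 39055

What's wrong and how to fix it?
Bug: AND binds tighter than OR, so this parses as author = 'Tolkien' OR (author = 'Orwell' AND sold > 39055)

Fix: Group the OR with parentheses (or use IN), then AND the threshold

Corrected query:
SELECT id, author, sold FROM books WHERE (author = 'Tolkien' OR author = 'Orwell') AND sold > 39055

Result:
id | author | sold 
---+--------+------
2  | Orwell | 47748
3  | Orwell | 41388
4  | Orwell | 46110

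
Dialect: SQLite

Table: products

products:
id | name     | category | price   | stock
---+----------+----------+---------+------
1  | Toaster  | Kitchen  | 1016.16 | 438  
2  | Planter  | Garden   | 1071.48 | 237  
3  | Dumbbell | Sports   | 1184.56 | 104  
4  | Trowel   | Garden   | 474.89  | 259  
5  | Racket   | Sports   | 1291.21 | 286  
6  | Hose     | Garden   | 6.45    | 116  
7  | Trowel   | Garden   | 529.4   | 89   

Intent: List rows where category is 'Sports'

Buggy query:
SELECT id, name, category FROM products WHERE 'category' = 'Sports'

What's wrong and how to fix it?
Bug: Single quotes denote string literals in SQL; the column name is being compared as a constant string

Fix: Remove the quotes around the column name (or use double quotes for an identifier)

Corrected query:
SELECT id, name, category FROM products WHERE category = 'Sports'

Result:
id | name     | category
---+----------+---------
3  | Dumbbell | Sports  
5  | Racket   | Sports  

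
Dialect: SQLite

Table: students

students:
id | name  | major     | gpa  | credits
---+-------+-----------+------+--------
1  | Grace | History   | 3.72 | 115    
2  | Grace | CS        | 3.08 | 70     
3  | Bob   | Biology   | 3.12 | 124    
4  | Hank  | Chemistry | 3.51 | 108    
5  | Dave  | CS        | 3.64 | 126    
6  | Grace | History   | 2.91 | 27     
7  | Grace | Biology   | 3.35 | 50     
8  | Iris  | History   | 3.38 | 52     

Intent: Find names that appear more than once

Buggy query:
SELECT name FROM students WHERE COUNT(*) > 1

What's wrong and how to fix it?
Bug: COUNT(*) is an aggregate and cannot be used in WHERE

Fix: Group first, then use HAVING for the count condition

Corrected query:
SELECT name FROM students GROUP BY name HAVING COUNT(*) > 1

Result:
name 
-----
Grace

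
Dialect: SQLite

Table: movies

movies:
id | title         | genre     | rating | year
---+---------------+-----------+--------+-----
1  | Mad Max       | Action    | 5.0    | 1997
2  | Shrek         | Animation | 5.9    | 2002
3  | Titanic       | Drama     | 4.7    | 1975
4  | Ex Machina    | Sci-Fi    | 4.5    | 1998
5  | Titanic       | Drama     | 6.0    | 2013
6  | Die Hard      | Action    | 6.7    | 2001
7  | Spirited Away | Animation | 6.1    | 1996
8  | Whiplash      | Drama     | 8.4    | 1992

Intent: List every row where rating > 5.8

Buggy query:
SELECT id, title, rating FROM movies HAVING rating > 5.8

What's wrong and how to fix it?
Bug: This is a non-aggregate query (no GROUP BY, no aggregates), so in SQLite the HAVING clause is invalid here; a row-level condition belongs in WHERE

Fix: Use WHERE for row-level filtering

Corrected query:
SELECT id, title, rating FROM movies WHERE rating > 5.8

Result:
id | title         | rating
---+---------------+-------
2  | Shrek         | 5.9   
5  | Titanic       | 6     
6  | Die Hard      | 6.7   
7  | Spirited Away | 6.1   
8  | Whiplash      | 8.4   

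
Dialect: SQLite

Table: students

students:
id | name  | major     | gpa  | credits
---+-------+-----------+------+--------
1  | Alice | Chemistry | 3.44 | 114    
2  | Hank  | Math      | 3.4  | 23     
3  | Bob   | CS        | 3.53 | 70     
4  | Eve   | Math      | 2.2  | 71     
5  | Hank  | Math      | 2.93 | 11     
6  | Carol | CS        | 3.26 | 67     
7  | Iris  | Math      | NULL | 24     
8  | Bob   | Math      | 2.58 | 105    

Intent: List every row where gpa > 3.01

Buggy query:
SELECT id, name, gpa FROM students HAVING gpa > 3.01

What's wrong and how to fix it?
Bug: HAVING filters the output of aggregation, but this query has no GROUP BY and no aggregate functions, so SQLite rejects it (HAVING clause on a non-aggregate query); the condition here is per row

Fix: Replace HAVING with WHERE since the condition applies to individual rows

Corrected query:
SELECT id, name, gpa FROM students WHERE gpa > 3.01

Result:
id | name  | gpa 
---+-------+-----
1  | Alice | 3.44
2  | Hank  | 3.4 
3  | Bob   | 3.53
6  | Carol | 3.26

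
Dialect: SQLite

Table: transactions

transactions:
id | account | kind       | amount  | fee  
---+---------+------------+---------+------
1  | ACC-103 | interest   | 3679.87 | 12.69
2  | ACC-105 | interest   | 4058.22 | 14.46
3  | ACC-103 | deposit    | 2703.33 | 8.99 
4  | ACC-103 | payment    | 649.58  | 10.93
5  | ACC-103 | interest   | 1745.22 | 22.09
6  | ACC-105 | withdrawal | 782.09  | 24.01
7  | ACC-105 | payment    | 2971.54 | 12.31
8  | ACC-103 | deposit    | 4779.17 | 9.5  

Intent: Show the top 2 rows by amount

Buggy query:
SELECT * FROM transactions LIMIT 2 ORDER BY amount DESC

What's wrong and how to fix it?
Bug: LIMIT must come after ORDER BY

Fix: Sort with ORDER BY, then apply LIMIT

Corrected query:
SELECT * FROM transactions ORDER BY amount DESC LIMIT 2

Result:
id | account | kind     | amount  | fee  
---+---------+----------+---------+------
8  | ACC-103 | deposit  | 4779.17 | 9.5  
2  | ACC-105 | interest | 4058.22 | 14.46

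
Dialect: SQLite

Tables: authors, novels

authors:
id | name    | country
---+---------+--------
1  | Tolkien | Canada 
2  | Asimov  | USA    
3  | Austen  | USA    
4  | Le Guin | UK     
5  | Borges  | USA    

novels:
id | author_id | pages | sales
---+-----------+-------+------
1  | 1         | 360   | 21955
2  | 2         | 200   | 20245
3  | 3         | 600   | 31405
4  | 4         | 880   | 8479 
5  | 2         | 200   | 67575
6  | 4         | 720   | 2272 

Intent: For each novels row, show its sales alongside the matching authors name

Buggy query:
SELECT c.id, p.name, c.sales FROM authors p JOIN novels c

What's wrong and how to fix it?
Bug: Missing join condition: each novels row is matched to all authors rows instead of just its own

Fix: Add ON c.author_id = p.id to the JOIN

Corrected query:
SELECT c.id, p.name, c.sales FROM authors p JOIN novels c ON c.author_id = p.id

Result:
id | name    | sales
---+---------+------
1  | Tolkien | 21955
2  | Asimov  | 20245
3  | Austen  | 31405
4  | Le Guin | 8479 
5  | Asimov  | 67575
6  | Le Guin | 2272 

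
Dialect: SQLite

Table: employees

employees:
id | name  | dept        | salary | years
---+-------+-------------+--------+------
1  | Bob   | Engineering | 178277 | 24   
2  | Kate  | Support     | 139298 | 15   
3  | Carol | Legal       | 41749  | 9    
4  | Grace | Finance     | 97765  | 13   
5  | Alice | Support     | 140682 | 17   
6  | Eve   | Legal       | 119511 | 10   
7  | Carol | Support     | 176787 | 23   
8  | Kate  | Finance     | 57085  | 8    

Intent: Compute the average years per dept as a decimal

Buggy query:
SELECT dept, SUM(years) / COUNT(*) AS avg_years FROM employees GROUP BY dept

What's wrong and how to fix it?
Bug: SUM(years) and COUNT(*) are both integers; the division truncates the fractional part

Fix: Cast one side to REAL so the division keeps the fractional part

Corrected query:
SELECT dept, SUM(years) * 1.0 / COUNT(*) AS avg_years FROM employees GROUP BY dept

Result:
dept        | avg_years
------------+----------
Engineering | 24       
Finance     | 10.5     
Legal       | 9.5      
Support     | 18.333333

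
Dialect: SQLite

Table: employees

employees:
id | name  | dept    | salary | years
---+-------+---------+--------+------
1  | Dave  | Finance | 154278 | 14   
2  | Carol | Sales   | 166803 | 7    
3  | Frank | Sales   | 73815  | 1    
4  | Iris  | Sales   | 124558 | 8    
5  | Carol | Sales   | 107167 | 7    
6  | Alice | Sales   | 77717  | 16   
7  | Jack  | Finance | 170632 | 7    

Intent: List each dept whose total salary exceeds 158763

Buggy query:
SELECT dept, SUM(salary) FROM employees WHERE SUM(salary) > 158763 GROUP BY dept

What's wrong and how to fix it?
Bug: SUM(salary) is an aggregate, but WHERE filters rows before aggregation

Fix: Move the aggregate condition to a HAVING clause

Corrected query:
SELECT dept, SUM(salary) FROM employees GROUP BY dept HAVING SUM(salary) > 158763

Result:
dept    | SUM(salary)
--------+------------
Finance | 324910     
Sales   | 550060     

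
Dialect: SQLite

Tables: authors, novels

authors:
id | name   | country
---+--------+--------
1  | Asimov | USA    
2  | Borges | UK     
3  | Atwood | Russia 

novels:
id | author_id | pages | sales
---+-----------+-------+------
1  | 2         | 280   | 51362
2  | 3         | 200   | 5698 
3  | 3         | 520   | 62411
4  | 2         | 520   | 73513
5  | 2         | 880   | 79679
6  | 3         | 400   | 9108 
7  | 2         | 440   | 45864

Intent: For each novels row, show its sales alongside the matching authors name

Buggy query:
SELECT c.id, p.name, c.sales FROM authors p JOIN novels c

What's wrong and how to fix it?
Bug: JOIN with no ON clause produces a cartesian product; every novels row pairs with every authors row

Fix: Add ON c.author_id = p.id to the JOIN

Corrected query:
SELECT c.id, p.name, c.sales FROM authors p JOIN novels c ON c.author_id = p.id

Result:
id | name   | sales
---+--------+------
1  | Borges | 51362
2  | Atwood | 5698 
3  | Atwood | 62411
4  | Borges | 73513
5  | Borges | 79679
6  | Atwood | 9108 
7  | Borges | 45864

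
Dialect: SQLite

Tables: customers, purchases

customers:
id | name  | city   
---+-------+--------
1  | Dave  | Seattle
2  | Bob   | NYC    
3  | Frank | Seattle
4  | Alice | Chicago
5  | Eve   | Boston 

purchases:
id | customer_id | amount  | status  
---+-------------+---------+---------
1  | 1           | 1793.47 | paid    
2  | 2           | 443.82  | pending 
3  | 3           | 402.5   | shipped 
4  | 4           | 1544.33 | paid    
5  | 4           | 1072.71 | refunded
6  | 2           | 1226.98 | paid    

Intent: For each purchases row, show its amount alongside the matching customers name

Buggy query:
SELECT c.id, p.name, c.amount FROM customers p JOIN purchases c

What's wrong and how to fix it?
Bug: Missing join condition: each purchases row is matched to all customers rows instead of just its own

Fix: Specify the join condition linking the foreign key to the parent id

Corrected query:
SELECT c.id, p.name, c.amount FROM customers p JOIN purchases c ON c.customer_id = p.id

Result:
id | name  | amount 
---+-------+--------
1  | Dave  | 1793.47
2  | Bob   | 443.82 
3  | Frank | 402.5  
4  | Alice | 1544.33
5  | Alice | 1072.71
6  | Bob   | 1226.98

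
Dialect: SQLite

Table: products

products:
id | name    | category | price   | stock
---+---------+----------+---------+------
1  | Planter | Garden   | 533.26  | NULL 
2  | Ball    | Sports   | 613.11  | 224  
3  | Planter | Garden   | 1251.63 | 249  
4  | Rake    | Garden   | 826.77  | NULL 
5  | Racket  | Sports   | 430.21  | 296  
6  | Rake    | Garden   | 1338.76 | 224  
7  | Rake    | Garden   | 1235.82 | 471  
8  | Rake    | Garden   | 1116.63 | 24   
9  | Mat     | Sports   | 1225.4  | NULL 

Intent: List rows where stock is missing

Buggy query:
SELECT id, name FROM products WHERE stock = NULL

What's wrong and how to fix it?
Bug: Comparing to NULL with '=' never matches; NULL = NULL is unknown, not true

Fix: Use IS NULL to test for NULL

Corrected query:
SELECT id, name FROM products WHERE stock IS NULL

Result:
id | name   
---+--------
1  | Planter
4  | Rake   
9  | Mat    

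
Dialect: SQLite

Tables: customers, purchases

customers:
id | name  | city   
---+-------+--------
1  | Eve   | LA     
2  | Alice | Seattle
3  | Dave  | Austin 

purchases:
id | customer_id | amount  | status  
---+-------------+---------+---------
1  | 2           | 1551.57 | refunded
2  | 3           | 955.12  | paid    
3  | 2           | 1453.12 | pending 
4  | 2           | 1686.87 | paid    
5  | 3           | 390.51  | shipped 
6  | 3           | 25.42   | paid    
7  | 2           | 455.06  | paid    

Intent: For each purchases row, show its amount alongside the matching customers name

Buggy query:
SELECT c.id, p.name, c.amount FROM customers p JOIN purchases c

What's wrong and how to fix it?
Bug: Missing join condition: each purchases row is matched to all customers rows instead of just its own

Fix: Specify the join condition linking the foreign key to the parent id

Corrected query:
SELECT c.id, p.name, c.amount FROM customers p JOIN purchases c ON c.customer_id = p.id

Result:
id | name  | amount 
---+-------+--------
1  | Alice | 1551.57
2  | Dave  | 955.12 
3  | Alice | 1453.12
4  | Alice | 1686.87
5  | Dave  | 390.51 
6  | Dave  | 25.42  
7  | Alice | 455.06 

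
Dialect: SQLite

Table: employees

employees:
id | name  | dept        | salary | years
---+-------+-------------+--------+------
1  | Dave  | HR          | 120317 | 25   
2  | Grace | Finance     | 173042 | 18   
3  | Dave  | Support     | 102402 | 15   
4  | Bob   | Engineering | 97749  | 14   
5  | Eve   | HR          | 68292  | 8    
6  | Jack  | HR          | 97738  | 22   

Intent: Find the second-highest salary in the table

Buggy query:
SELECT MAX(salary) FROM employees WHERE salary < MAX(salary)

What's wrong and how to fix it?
Bug: MAX(salary) on the right of the comparison is an aggregate-in-WHERE error

Fix: Compute the overall MAX in a subquery, then take MAX of rows below it

Corrected query:
SELECT MAX(salary) FROM employees WHERE salary < (SELECT MAX(salary) FROM employees)

Result:
MAX(salary)
-----------
120317     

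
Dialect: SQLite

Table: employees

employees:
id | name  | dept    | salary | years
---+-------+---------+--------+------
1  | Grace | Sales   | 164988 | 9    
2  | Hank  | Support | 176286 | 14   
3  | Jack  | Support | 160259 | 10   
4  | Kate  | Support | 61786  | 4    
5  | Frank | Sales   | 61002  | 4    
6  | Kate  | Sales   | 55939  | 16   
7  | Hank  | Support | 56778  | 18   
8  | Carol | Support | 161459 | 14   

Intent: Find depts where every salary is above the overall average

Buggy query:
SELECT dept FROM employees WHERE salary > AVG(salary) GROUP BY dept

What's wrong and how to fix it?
Bug: WHERE evaluates per row before aggregation, so AVG() is unavailable

Fix: Compute the overall average in a scalar subquery and compare each group's MIN against it in HAVING

Corrected query:
SELECT dept FROM employees GROUP BY dept HAVING MIN(salary) > (SELECT AVG(salary) FROM employees)

Result:
(no rows)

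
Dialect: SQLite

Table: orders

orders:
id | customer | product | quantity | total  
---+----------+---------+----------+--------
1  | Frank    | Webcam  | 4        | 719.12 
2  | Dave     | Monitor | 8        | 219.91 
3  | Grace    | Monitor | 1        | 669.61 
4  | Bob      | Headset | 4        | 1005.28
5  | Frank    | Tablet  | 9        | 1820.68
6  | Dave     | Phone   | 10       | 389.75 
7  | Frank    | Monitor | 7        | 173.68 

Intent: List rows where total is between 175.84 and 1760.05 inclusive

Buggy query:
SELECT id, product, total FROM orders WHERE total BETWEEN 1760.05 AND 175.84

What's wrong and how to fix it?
Bug: The bounds are reversed; BETWEEN a AND b requires a <= b to match anything

Fix: Write BETWEEN 175.84 AND 1760.05

Corrected query:
SELECT id, product, total FROM orders WHERE total BETWEEN 175.84 AND 1760.05

Result:
id | product | total  
---+---------+--------
1  | Webcam  | 719.12 
2  | Monitor | 219.91 
3  | Monitor | 669.61 
4  | Headset | 1005.28
6  | Phone   | 389.75 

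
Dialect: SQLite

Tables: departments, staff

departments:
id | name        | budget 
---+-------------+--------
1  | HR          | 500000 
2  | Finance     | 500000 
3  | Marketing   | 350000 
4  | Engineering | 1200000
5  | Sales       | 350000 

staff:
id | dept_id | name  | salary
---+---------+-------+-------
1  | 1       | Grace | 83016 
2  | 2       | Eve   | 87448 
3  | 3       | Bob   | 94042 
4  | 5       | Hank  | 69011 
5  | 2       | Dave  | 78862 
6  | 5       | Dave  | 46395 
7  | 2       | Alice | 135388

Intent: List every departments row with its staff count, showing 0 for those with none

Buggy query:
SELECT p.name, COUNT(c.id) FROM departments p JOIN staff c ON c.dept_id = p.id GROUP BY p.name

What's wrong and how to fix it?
Bug: INNER JOIN drops departments rows that have no matching staff rows

Fix: Switch to LEFT JOIN to retain unmatched parent rows

Corrected query:
SELECT p.name, COUNT(c.id) FROM departments p LEFT JOIN staff c ON c.dept_id = p.id GROUP BY p.name

Result:
name        | COUNT(c.id)
------------+------------
Engineering | 0          
Finance     | 3          
HR          | 1          
Marketing   | 1          
Sales       | 2          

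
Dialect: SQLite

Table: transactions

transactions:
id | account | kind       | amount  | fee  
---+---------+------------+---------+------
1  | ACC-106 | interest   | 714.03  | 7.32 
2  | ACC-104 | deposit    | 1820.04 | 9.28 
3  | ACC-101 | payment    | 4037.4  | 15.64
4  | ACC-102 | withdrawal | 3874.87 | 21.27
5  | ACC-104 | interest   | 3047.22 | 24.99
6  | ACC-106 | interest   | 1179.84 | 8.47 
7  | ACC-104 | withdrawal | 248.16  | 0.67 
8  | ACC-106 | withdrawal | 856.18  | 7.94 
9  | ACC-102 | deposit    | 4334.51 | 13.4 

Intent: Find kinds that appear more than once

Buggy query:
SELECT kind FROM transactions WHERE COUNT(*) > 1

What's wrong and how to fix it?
Bug: WHERE can't reference COUNT(*); aggregates are computed after WHERE

Fix: Group first, then use HAVING for the count condition

Corrected query:
SELECT kind FROM transactions GROUP BY kind HAVING COUNT(*) > 1

Result:
kind      
----------
deposit   
interest  
withdrawal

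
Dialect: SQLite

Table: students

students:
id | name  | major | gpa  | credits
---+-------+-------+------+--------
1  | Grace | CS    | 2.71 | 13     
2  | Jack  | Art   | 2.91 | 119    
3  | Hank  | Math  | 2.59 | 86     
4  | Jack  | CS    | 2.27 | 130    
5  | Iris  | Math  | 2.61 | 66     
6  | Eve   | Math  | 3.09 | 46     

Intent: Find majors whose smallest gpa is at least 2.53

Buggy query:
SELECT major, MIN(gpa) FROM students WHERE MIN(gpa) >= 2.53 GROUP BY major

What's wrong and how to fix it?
Bug: Aggregates like MIN are computed per group after WHERE runs

Fix: Use HAVING for the per-group MIN condition

Corrected query:
SELECT major, MIN(gpa) FROM students GROUP BY major HAVING MIN(gpa) >= 2.53

Result:
major | MIN(gpa)
------+---------
Art   | 2.91    
Math  | 2.59    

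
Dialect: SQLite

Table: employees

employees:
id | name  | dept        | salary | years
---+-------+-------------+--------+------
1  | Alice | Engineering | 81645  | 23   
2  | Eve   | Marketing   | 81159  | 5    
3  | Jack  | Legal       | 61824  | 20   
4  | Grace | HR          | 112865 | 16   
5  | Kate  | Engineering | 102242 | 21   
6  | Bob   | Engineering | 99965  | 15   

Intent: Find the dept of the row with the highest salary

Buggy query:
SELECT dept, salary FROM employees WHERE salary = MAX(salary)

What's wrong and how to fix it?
Bug: MAX(salary) is an aggregate and cannot be used directly in WHERE

Fix: Wrap MAX in a scalar subquery so WHERE compares against a single value

Corrected query:
SELECT dept, salary FROM employees WHERE salary = (SELECT MAX(salary) FROM employees)

Result:
dept | salary
-----+-------
HR   | 112865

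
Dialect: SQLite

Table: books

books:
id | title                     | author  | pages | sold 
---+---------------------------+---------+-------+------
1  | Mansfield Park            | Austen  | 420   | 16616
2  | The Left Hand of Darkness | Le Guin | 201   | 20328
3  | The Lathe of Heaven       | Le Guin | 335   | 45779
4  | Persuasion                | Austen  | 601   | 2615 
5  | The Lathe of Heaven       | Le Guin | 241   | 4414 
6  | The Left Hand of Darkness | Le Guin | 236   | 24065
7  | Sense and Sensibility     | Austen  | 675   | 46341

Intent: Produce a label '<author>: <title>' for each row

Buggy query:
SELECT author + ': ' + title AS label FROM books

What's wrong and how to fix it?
Bug: SQLite uses || for string concatenation; + coerces text to numbers (yielding 0)

Fix: Use the || operator for string concatenation

Corrected query:
SELECT author || ': ' || title AS label FROM books

Result:
label                             
----------------------------------
Austen: Mansfield Park            
Le Guin: The Left Hand of Darkness
Le Guin: The Lathe of Heaven      
Austen: Persuasion                
Le Guin: The Lathe of Heaven      
Le Guin: The Left Hand of Darkness
Austen: Sense and Sensibility     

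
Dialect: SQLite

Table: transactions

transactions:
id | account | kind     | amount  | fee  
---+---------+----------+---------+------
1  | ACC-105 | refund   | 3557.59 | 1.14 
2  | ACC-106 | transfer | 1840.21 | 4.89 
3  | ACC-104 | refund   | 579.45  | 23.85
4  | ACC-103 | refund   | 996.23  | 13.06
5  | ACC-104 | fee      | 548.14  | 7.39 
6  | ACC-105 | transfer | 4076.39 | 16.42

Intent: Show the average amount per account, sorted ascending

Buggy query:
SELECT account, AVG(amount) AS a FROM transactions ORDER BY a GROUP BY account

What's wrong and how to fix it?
Bug: ORDER BY appears before GROUP BY; SQL clause order requires GROUP BY first

Fix: Move ORDER BY to the end, after GROUP BY

Corrected query:
SELECT account, AVG(amount) AS a FROM transactions GROUP BY account ORDER BY a

Result:
account | a      
--------+--------
ACC-104 | 563.795
ACC-103 | 996.23 
ACC-106 | 1840.21
ACC-105 | 3816.99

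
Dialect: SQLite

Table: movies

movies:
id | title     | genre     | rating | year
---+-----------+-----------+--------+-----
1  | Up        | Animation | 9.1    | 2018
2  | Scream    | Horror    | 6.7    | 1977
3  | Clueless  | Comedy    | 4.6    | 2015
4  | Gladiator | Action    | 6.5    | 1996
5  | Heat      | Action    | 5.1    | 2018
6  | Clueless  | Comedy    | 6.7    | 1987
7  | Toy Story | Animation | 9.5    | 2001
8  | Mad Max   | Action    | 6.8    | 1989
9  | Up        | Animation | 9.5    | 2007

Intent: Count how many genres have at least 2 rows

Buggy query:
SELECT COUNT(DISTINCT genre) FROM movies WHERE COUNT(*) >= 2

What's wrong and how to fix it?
Bug: COUNT(*) cannot appear in WHERE; the per-group count doesn't exist yet

Fix: Group first with HAVING COUNT(*) >= 2, then COUNT the resulting groups

Corrected query:
SELECT COUNT(*) FROM (SELECT genre FROM movies GROUP BY genre HAVING COUNT(*) >= 2)

Result:
COUNT(*)
--------
3       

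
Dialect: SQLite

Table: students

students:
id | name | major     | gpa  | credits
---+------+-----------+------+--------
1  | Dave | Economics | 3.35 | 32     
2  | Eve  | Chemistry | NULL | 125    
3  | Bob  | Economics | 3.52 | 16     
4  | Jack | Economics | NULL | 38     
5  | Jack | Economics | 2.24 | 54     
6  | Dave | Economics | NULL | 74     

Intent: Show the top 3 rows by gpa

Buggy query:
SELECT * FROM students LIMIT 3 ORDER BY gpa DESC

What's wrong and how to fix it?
Bug: ORDER BY cannot follow LIMIT; LIMIT is the final clause

Fix: Sort with ORDER BY, then apply LIMIT

Corrected query:
SELECT * FROM students ORDER BY gpa DESC LIMIT 3

Result:
id | name | major     | gpa  | credits
---+------+-----------+------+--------
3  | Bob  | Economics | 3.52 | 16     
1  | Dave | Economics | 3.35 | 32     
5  | Jack | Economics | 2.24 | 54     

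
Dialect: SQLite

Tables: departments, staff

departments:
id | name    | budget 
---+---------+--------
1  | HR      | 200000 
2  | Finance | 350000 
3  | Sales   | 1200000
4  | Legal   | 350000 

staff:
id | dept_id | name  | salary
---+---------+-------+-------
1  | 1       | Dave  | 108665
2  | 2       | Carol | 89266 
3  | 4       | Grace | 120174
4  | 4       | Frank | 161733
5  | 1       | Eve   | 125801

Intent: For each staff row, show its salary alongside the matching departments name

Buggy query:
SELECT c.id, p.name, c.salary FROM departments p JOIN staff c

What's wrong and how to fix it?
Bug: Missing join condition: each staff row is matched to all departments rows instead of just its own

Fix: Specify the join condition linking the foreign key to the parent id

Corrected query:
SELECT c.id, p.name, c.salary FROM departments p JOIN staff c ON c.dept_id = p.id

Result:
id | name    | salary
---+---------+-------
1  | HR      | 108665
2  | Finance | 89266 
3  | Legal   | 120174
4  | Legal   | 161733
5  | HR      | 125801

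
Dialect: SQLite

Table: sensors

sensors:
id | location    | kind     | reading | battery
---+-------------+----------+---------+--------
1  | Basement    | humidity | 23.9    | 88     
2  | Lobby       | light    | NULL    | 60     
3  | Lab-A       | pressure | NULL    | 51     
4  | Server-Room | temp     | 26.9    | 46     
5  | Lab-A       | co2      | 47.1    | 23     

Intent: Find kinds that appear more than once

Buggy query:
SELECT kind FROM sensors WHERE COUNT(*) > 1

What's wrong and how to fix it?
Bug: WHERE can't reference COUNT(*); aggregates are computed after WHERE

Fix: Group first, then use HAVING for the count condition

Corrected query:
SELECT kind FROM sensors GROUP BY kind HAVING COUNT(*) > 1

Result:
(no rows)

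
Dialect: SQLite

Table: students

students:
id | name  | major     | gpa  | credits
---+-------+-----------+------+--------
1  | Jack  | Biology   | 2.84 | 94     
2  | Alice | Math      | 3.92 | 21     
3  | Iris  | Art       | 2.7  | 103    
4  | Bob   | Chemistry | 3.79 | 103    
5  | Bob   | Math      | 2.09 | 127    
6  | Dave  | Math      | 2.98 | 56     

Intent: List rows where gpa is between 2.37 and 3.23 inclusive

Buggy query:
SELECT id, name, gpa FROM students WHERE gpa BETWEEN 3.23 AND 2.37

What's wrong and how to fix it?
Bug: BETWEEN expects the lower bound first; with 3.23 AND 2.37 the range is empty

Fix: Write BETWEEN 2.37 AND 3.23

Corrected query:
SELECT id, name, gpa FROM students WHERE gpa BETWEEN 2.37 AND 3.23

Result:
id | name | gpa 
---+------+-----
1  | Jack | 2.84
3  | Iris | 2.7 
6  | Dave | 2.98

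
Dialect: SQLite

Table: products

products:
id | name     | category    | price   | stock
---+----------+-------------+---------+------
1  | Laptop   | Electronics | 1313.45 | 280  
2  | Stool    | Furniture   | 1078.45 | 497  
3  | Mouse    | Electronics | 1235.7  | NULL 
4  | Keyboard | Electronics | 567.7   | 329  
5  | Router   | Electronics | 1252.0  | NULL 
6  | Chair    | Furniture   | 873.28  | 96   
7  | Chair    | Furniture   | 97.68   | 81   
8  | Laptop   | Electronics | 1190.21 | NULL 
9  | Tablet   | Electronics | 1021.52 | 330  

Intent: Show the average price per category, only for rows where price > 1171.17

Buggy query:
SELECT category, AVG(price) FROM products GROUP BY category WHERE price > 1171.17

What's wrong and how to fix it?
Bug: WHERE cannot follow GROUP BY

Fix: Place WHERE between FROM and GROUP BY

Corrected query:
SELECT category, AVG(price) FROM products WHERE price > 1171.17 GROUP BY category

Result:
category    | AVG(price)
------------+-----------
Electronics | 1247.84   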